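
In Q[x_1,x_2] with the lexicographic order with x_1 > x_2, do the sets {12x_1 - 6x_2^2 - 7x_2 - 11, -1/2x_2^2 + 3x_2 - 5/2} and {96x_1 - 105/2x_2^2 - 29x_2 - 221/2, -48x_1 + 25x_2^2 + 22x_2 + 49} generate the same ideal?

For a fixed monomial order, each ideal has a unique reduced Gröbner basis; comparing bases decides equality.
Buchberger on the first generating set:
f_1 = 12x_1 - 6x_2^2 - 7x_2 - 11, LT = x_1.
f_2 = -1/2x_2^2 + 3x_2 - 5/2, LT = x_2^2.

S(f_1,f_2): leading monomials are coprime, so the S-polynomial reduces to 0 (Buchberger's first criterion).
Every S-polynomial of the final basis reduces to 0, so we have a Gröbner basis.
Inter-reduce: drop elements whose leading term is divisible by another's, tail-reduce, and make monic.
Reduced Gröbner basis: {x_1 - 43/12x_2 + 19/12, x_2^2 - 6x_2 + 5}.

Buchberger on the second generating set:
h_1 = 96x_1 - 105/2x_2^2 - 29x_2 - 221/2, LT = x_1.
h_2 = -48x_1 + 25x_2^2 + 22x_2 + 49, LT = x_1.

S(h_1,h_2): lcm = x_1. S = -5/192x_2^2 + 5/32x_2 - 25/192.
  leading term x_2^2: no divisor's leading term divides it; move -5/192x_2^2 to the remainder.
  leading term x_2: no divisor's leading term divides it; move 5/32x_2 to the remainder.
  leading term 1: no divisor's leading term divides it; move -25/192 to the remainder.
  remainder -5/192x_2^2 + 5/32x_2 - 25/192 ≠ 0; add k_3 = -5/192x_2^2 + 5/32x_2 - 25/192 to the basis.

S(h_1,k_3): leading monomials are coprime, so the S-polynomial reduces to 0 (Buchberger's first criterion).
S(h_2,k_3): leading monomials are coprime, so the S-polynomial reduces to 0 (Buchberger's first criterion).
Every S-polynomial of the final basis reduces to 0, so we have a Gröbner basis.
Inter-reduce: drop elements whose leading term is divisible by another's, tail-reduce, and make monic.
Reduced Gröbner basis: {x_1 - 43/12x_2 + 19/12, x_2^2 - 6x_2 + 5}.

The two bases agree; hence the ideals are identical.

Yes, the ideals are equal.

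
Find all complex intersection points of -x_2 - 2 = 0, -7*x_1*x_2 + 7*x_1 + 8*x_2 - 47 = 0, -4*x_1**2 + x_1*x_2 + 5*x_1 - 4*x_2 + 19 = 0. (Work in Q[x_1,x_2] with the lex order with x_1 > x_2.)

{(3, -2)}

Compute a lex Gröbner basis by Buchberger's algorithm.
f_1 = -x_2 - 2, LT = x_2.
f_2 = -7*x_1*x_2 + 7*x_1 + 8*x_2 - 47, LT = x_1*x_2.
f_3 = -4*x_1**2 + x_1*x_2 + 5*x_1 - 4*x_2 + 19, LT = x_1**2.

S(f_1,f_2): lcm = x_1*x_2. S = 3*x_1 + 8/7*x_2 - 47/7.
  leading term x_1: no divisor's leading term divides it; move 3*x_1 to the remainder.
  leading term x_2: subtract (-8/7)·f_1 from 8/7*x_2 - 47/7 → -9
  leading term 1: no divisor's leading term divides it; move -9 to the remainder.
  remainder 3*x_1 - 9 ≠ 0; add h_4 = 3*x_1 - 9 to the basis.

The other S-polynomials (S(f_1,f_3), S(f_2,f_3), S(f_1,h_4), S(f_2,h_4), S(f_3,h_4)) all reduce to 0 modulo the current basis, so we have a Gröbner basis.
Inter-reduce: drop elements whose leading term is divisible by another's, tail-reduce, and make monic.
Reduced Gröbner basis: {x_1 - 3, x_2 + 2}.

Elimination: the polynomial x_2 + 2 lies in the elimination ideal for x_2, so x_2 ∈ {-2}. For each such x_2, the remaining basis elements (now univariate) give the rest of the solution.
  x_2 = -2: the earlier basis element becomes x_1 - 3 = 0, giving x_1 = 3 — point (3, -2).
Each listed point satisfies every original equation (direct substitution).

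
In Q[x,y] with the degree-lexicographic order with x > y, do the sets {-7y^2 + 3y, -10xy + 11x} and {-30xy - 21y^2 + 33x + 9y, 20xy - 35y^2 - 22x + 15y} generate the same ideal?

Yes, the ideals are equal.

Equality of ideals is decidable: compute both reduced Gröbner bases (unique for the ordering) and check whether they agree.
Buchberger on the first generating set:
f_1 = -7y^2 + 3y, LT = y^2.
f_2 = -10xy + 11x, LT = xy.

S(f_1,f_2): lcm = xy^2. S = 47/70xy.
  reduce S modulo (f_1, f_2):
  remainder 517/700x ≠ 0; add g_3 = 517/700x to the basis.

The other S-polynomials (S(f_1,g_3), S(f_2,g_3)) all reduce to 0 modulo the current basis, so we have a Gröbner basis.
Inter-reduce: drop elements whose leading term is divisible by another's, tail-reduce, and make monic.
Reduced Gröbner basis: {y^2 - 3/7y, x}.

Buchberger on the second generating set:
h_1 = -30xy - 21y^2 + 33x + 9y, LT = xy.
h_2 = 20xy - 35y^2 - 22x + 15y, LT = xy.

S(h_1,h_2): lcm = xy. S = 49/20y^2 - 21/20y.
  reduce S modulo (h_1, h_2):
  remainder 49/20y^2 - 21/20y ≠ 0; add k_3 = 49/20y^2 - 21/20y to the basis.

S(h_1,k_3): lcm = xy^2. S = 7/10y^3 - 47/70xy - 3/10y^2.
  reduce S modulo (h_1, h_2, k_3):
  remainder -517/700x ≠ 0; add k_4 = -517/700x to the basis.

The other S-polynomials (S(h_2,k_3), S(h_1,k_4), S(h_2,k_4), S(k_3,k_4)) all reduce to 0 modulo the current basis, so we have a Gröbner basis.
Inter-reduce: drop elements whose leading term is divisible by another's, tail-reduce, and make monic.
Reduced Gröbner basis: {y^2 - 3/7y, x}.

The two bases agree; hence the ideals are identical.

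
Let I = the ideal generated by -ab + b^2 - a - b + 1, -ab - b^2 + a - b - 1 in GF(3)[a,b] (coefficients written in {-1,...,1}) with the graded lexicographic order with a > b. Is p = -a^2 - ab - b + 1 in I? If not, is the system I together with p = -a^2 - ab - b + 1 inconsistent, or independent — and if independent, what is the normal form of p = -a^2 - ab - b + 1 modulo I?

-a^2 - ab - b + 1 lies in I (it reduces to 0).

First compute the reduced Gröbner basis of I by Buchberger's algorithm.
f_1 = -ab + b^2 - a - b + 1, LT = ab.
f_2 = -ab - b^2 + a - b - 1, LT = ab.

S(f_1,f_2): lcm = ab. S = b^2 - a + 1.
  leading term b^2: no divisor's leading term divides it; move b^2 to the remainder.
  leading term a: no divisor's leading term divides it; move -a to the remainder.
  leading term 1: no divisor's leading term divides it; move 1 to the remainder.
  remainder b^2 - a + 1 ≠ 0; add h_3 = b^2 - a + 1 to the basis.

S(f_1,h_3): lcm = ab^2. S = -b^3 + a^2 + ab + b^2 - a - b.
  leading term b^3: subtract (-b)·h_3 from -b^3 + a^2 + ab + b^2 - a - b → a^2 + b^2 - a
  leading term a^2: no divisor's leading term divides it; move a^2 to the remainder.
  leading term b^2: subtract (1)·h_3 from b^2 - a → -1
  leading term 1: no divisor's leading term divides it; move -1 to the remainder.
  remainder a^2 - 1 ≠ 0; add h_4 = a^2 - 1 to the basis.

S(f_2,h_3): lcm = ab^2. S = b^3 + a^2 - ab + b^2 - a + b.
  leading term b^3: subtract (b)·h_3 from b^3 + a^2 - ab + b^2 - a + b → a^2 + b^2 - a
  leading term a^2: subtract (1)·h_4 from a^2 + b^2 - a → b^2 - a + 1
  leading term b^2: subtract (1)·h_3 from b^2 - a + 1 → 0
  remainder 0.

S(f_1,h_4): lcm = a^2b. S = -ab^2 + a^2 + ab - a + b.
  leading term ab^2: subtract (b)·f_1 from -ab^2 + a^2 + ab - a + b → -b^3 + a^2 - ab + b^2 - a
  leading term b^3: subtract (-b)·h_3 from -b^3 + a^2 - ab + b^2 - a → a^2 + ab + b^2 - a + b
  leading term a^2: subtract (1)·h_4 from a^2 + ab + b^2 - a + b → ab + b^2 - a + b + 1
  leading term ab: subtract (-1)·f_1 from ab + b^2 - a + b + 1 → -b^2 + a - 1
  leading term b^2: subtract (-1)·h_3 from -b^2 + a - 1 → 0
  remainder 0.

S(f_2,h_4): lcm = a^2b. S = ab^2 - a^2 + ab + a + b.
  leading term ab^2: subtract (-b)·f_1 from ab^2 - a^2 + ab + a + b → b^3 - a^2 - b^2 + a - b
  leading term b^3: subtract (b)·h_3 from b^3 - a^2 - b^2 + a - b → -a^2 + ab - b^2 + a + b
  leading term a^2: subtract (-1)·h_4 from -a^2 + ab - b^2 + a + b → ab - b^2 + a + b - 1
  leading term ab: subtract (-1)·f_1 from ab - b^2 + a + b - 1 → 0
  remainder 0.

S(h_3,h_4): leading monomials are coprime, so the S-polynomial reduces to 0 (Buchberger's first criterion).
Every S-polynomial of the final basis reduces to 0, so we have a Gröbner basis.
Inter-reduce: drop elements whose leading term is divisible by another's, tail-reduce, and make monic.
Reduced Gröbner basis: {a^2 - 1, ab + b, b^2 - a + 1}.
Label its elements g_1 = a^2 - 1, g_2 = ab + b, g_3 = b^2 - a + 1.

Reduce p = -a^2 - ab - b + 1 modulo G:
  leading term a^2: subtract (-1)·g_1 from -a^2 - ab - b + 1 → -ab - b
  leading term ab: subtract (-1)·g_2 from -ab - b → 0
  normal form = 0.
Since the normal form is 0, p ∈ I.

The remainder on division by a Gröbner basis is unique — it is the normal form.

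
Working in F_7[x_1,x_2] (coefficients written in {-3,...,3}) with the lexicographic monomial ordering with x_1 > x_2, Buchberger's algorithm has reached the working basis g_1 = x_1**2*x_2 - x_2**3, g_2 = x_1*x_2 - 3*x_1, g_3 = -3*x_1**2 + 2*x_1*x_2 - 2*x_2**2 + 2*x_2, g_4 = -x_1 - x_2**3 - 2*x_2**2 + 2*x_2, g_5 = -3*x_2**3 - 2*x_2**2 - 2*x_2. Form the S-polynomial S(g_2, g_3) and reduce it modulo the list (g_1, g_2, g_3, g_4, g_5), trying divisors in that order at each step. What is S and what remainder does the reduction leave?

lcm(LM(g_2), LM(g_3)) = x_1**2*x_2.
S = (lcm/LT(g_2))·g_2 − (lcm/LT(g_3))·g_3 = -3*x_1**2 + 3*x_1*x_2**2 - 3*x_2**3 + 3*x_2**2.
Reduce S modulo (g_1, g_2, g_3, g_4, g_5) in that order:
  leading term x_1**2: subtract (1)·g_3 from -3*x_1**2 + 3*x_1*x_2**2 - 3*x_2**3 + 3*x_2**2 → 3*x_1*x_2**2 - 2*x_1*x_2 - 3*x_2**3 - 2*x_2**2 - 2*x_2
  leading term x_1*x_2**2: subtract (3*x_2)·g_2 from 3*x_1*x_2**2 - 2*x_1*x_2 - 3*x_2**3 - 2*x_2**2 - 2*x_2 → -3*x_2**3 - 2*x_2**2 - 2*x_2
  leading term x_2**3: subtract (1)·g_5 from -3*x_2**3 - 2*x_2**2 - 2*x_2 → 0
The remainder is 0, so this S-polynomial contributes no new basis element.

S(g_2, g_3) = -3*x_1**2 + 3*x_1*x_2**2 - 3*x_2**3 + 3*x_2**2; remainder on division = 0.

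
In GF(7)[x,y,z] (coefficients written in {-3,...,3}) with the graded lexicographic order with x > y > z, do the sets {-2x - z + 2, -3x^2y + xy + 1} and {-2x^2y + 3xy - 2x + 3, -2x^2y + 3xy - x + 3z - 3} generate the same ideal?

No, the ideals differ.

For a fixed monomial order, each ideal has a unique reduced Gröbner basis; comparing bases decides equality.
Buchberger on the first generating set:
f_1 = -2x - z + 2, LT = x.
f_2 = -3x^2y + xy + 1, LT = x^2y.

S(f_1,f_2): lcm = x^2y. S = -3xyz - 3xy - 2.
  leading term xyz: subtract (-2yz)·f_1 from -3xyz - 3xy - 2 → -2yz^2 - 3xy - 3yz - 2
  leading term yz^2: no divisor's leading term divides it; move -2yz^2 to the remainder.
  leading term xy: subtract (-2y)·f_1 from -3xy - 3yz - 2 → 2yz - 3y - 2
  leading term yz: no divisor's leading term divides it; move 2yz to the remainder.
  leading term y: no divisor's leading term divides it; move -3y to the remainder.
  leading term 1: no divisor's leading term divides it; move -2 to the remainder.
  remainder -2yz^2 + 2yz - 3y - 2 ≠ 0; add g_3 = -2yz^2 + 2yz - 3y - 2 to the basis.

S(f_1,g_3): leading monomials are coprime, so the S-polynomial reduces to 0 (Buchberger's first criterion).
S(f_2,g_3): lcm = x^2yz^2. S = x^2yz + 2xyz^2 + 2x^2y - x^2 + 2z^2.
  leading term x^2yz: subtract (3xyz)·f_1 from x^2yz + 2xyz^2 + 2x^2y - x^2 + 2z^2 → -2xyz^2 + 2x^2y + xyz - x^2 + 2z^2
  leading term xyz^2: subtract (yz^2)·f_1 from -2xyz^2 + 2x^2y + xyz - x^2 + 2z^2 → yz^3 + 2x^2y + xyz - 2yz^2 - x^2 + 2z^2
  leading term yz^3: subtract (3z)·g_3 from yz^3 + 2x^2y + xyz - 2yz^2 - x^2 + 2z^2 → 2x^2y + xyz - yz^2 - x^2 + 2yz + 2z^2 - z
  leading term x^2y: subtract (-xy)·f_1 from 2x^2y + xyz - yz^2 - x^2 + 2yz + 2z^2 - z → -yz^2 - x^2 + 2xy + 2yz + 2z^2 - z
  leading term yz^2: subtract (-3)·g_3 from -yz^2 - x^2 + 2xy + 2yz + 2z^2 - z → -x^2 + 2xy + yz + 2z^2 - 2y - z + 1
  leading term x^2: subtract (-3x)·f_1 from -x^2 + 2xy + yz + 2z^2 - 2y - z + 1 → 2xy - 3xz + yz + 2z^2 - x - 2y - z + 1
  leading term xy: subtract (-y)·f_1 from 2xy - 3xz + yz + 2z^2 - x - 2y - z + 1 → -3xz + 2z^2 - x - z + 1
  leading term xz: subtract (-2z)·f_1 from -3xz + 2z^2 - x - z + 1 → -x + 3z + 1
  leading term x: subtract (-3)·f_1 from -x + 3z + 1 → 0
  remainder 0.

Every S-polynomial of the final basis reduces to 0, so we have a Gröbner basis.
Inter-reduce: drop elements whose leading term is divisible by another's, tail-reduce, and make monic.
Reduced Gröbner basis: {yz^2 - yz - 2y + 1, x - 3z - 1}.

Buchberger on the second generating set:
h_1 = -2x^2y + 3xy - 2x + 3, LT = x^2y.
h_2 = -2x^2y + 3xy - x + 3z - 3, LT = x^2y.

S(h_1,h_2): lcm = x^2y. S = -3x - 2z - 3.
  leading term x: no divisor's leading term divides it; move -3x to the remainder.
  leading term z: no divisor's leading term divides it; move -2z to the remainder.
  leading term 1: no divisor's leading term divides it; move -3 to the remainder.
  remainder -3x - 2z - 3 ≠ 0; add k_3 = -3x - 2z - 3 to the basis.

S(h_1,k_3): lcm = x^2y. S = -3xyz + xy + x + 2.
  leading term xyz: subtract (yz)·k_3 from -3xyz + xy + x + 2 → 2yz^2 + xy + 3yz + x + 2
  leading term yz^2: no divisor's leading term divides it; move 2yz^2 to the remainder.
  leading term xy: subtract (2y)·k_3 from xy + 3yz + x + 2 → x - y + 2
  leading term x: subtract (2)·k_3 from x - y + 2 → -y - 3z + 1
  leading term y: no divisor's leading term divides it; move -y to the remainder.
  leading term z: no divisor's leading term divides it; move -3z to the remainder.
  leading term 1: no divisor's leading term divides it; move 1 to the remainder.
  remainder 2yz^2 - y - 3z + 1 ≠ 0; add k_4 = 2yz^2 - y - 3z + 1 to the basis.

S(h_2,k_3): lcm = x^2y. S = -3xyz + xy - 3x + 2z - 2.
  leading term xyz: subtract (yz)·k_3 from -3xyz + xy - 3x + 2z - 2 → 2yz^2 + xy + 3yz - 3x + 2z - 2
  leading term yz^2: subtract (1)·k_4 from 2yz^2 + xy + 3yz - 3x + 2z - 2 → xy + 3yz - 3x + y - 2z - 3
  leading term xy: subtract (2y)·k_3 from xy + 3yz - 3x + y - 2z - 3 → -3x - 2z - 3
  leading term x: subtract (1)·k_3 from -3x - 2z - 3 → 0
  remainder 0.

S(h_1,k_4): lcm = x^2yz^2. S = 2xyz^2 - 3x^2y - 2x^2z + xz^2 + 3x^2 + 2z^2.
  leading term xyz^2: subtract (-3yz^2)·k_3 from 2xyz^2 - 3x^2y - 2x^2z + xz^2 + 3x^2 + 2z^2 → yz^3 - 3x^2y - 2x^2z + xz^2 - 2yz^2 + 3x^2 + 2z^2
  leading term yz^3: subtract (-3z)·k_4 from yz^3 - 3x^2y - 2x^2z + xz^2 - 2yz^2 + 3x^2 + 2z^2 → -3x^2y - 2x^2z + xz^2 - 2yz^2 + 3x^2 - 3yz + 3z
  leading term x^2y: subtract (-2)·h_1 from -3x^2y - 2x^2z + xz^2 - 2yz^2 + 3x^2 - 3yz + 3z → -2x^2z + xz^2 - 2yz^2 + 3x^2 - xy - 3yz + 3x + 3z - 1
  leading term x^2z: subtract (3xz)·k_3 from -2x^2z + xz^2 - 2yz^2 + 3x^2 - xy - 3yz + 3x + 3z - 1 → -2yz^2 + 3x^2 - xy + 2xz - 3yz + 3x + 3z - 1
  leading term yz^2: subtract (-1)·k_4 from -2yz^2 + 3x^2 - xy + 2xz - 3yz + 3x + 3z - 1 → 3x^2 - xy + 2xz - 3yz + 3x - y
  leading term x^2: subtract (-x)·k_3 from 3x^2 - xy + 2xz - 3yz + 3x - y → -xy - 3yz - y
  leading term xy: subtract (-2y)·k_3 from -xy - 3yz - y → 0
  remainder 0.

S(h_2,k_4): lcm = x^2yz^2. S = 2xyz^2 - 3x^2y - 2x^2z - 3xz^2 + 2z^3 + 3x^2 - 2z^2.
  leading term xyz^2: subtract (-3yz^2)·k_3 from 2xyz^2 - 3x^2y - 2x^2z - 3xz^2 + 2z^3 + 3x^2 - 2z^2 → yz^3 - 3x^2y - 2x^2z - 3xz^2 - 2yz^2 + 2z^3 + 3x^2 - 2z^2
  leading term yz^3: subtract (-3z)·k_4 from yz^3 - 3x^2y - 2x^2z - 3xz^2 - 2yz^2 + 2z^3 + 3x^2 - 2z^2 → -3x^2y - 2x^2z - 3xz^2 - 2yz^2 + 2z^3 + 3x^2 - 3yz + 3z^2 + 3z
  leading term x^2y: subtract (-2)·h_1 from -3x^2y - 2x^2z - 3xz^2 - 2yz^2 + 2z^3 + 3x^2 - 3yz + 3z^2 + 3z → -2x^2z - 3xz^2 - 2yz^2 + 2z^3 + 3x^2 - xy - 3yz + 3z^2 + 3x + 3z - 1
  leading term x^2z: subtract (3xz)·k_3 from -2x^2z - 3xz^2 - 2yz^2 + 2z^3 + 3x^2 - xy - 3yz + 3z^2 + 3x + 3z - 1 → 3xz^2 - 2yz^2 + 2z^3 + 3x^2 - xy + 2xz - 3yz + 3z^2 + 3x + 3z - 1
  leading term xz^2: subtract (-z^2)·k_3 from 3xz^2 - 2yz^2 + 2z^3 + 3x^2 - xy + 2xz - 3yz + 3z^2 + 3x + 3z - 1 → -2yz^2 + 3x^2 - xy + 2xz - 3yz + 3x + 3z - 1
  leading term yz^2: subtract (-1)·k_4 from -2yz^2 + 3x^2 - xy + 2xz - 3yz + 3x + 3z - 1 → 3x^2 - xy + 2xz - 3yz + 3x - y
  leading term x^2: subtract (-x)·k_3 from 3x^2 - xy + 2xz - 3yz + 3x - y → -xy - 3yz - y
  leading term xy: subtract (-2y)·k_3 from -xy - 3yz - y → 0
  remainder 0.

S(k_3,k_4): leading monomials are coprime, so the S-polynomial reduces to 0 (Buchberger's first criterion).
Every S-polynomial of the final basis reduces to 0, so we have a Gröbner basis.
Inter-reduce: drop elements whose leading term is divisible by another's, tail-reduce, and make monic.
Reduced Gröbner basis: {yz^2 + 3y + 2z - 3, x + 3z + 1}.

These differ, so the ideals are not equal.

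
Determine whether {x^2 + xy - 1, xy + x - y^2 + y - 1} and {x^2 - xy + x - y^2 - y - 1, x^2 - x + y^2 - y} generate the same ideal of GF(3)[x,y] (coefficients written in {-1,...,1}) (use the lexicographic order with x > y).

No, the ideals differ.

For a fixed monomial order, each ideal has a unique reduced Gröbner basis; comparing bases decides equality.
Buchberger on the first generating set:
f_1 = x^2 + xy - 1, LT = x^2.
f_2 = xy + x - y^2 + y - 1, LT = xy.

S(f_1,f_2): lcm = x^2y. S = -x^2 - xy^2 - xy + x - y.
  leading term x^2: subtract (-1)·f_1 from -x^2 - xy^2 - xy + x - y → -xy^2 + x - y - 1
  leading term xy^2: subtract (-y)·f_2 from -xy^2 + x - y - 1 → xy + x - y^3 + y^2 + y - 1
  leading term xy: subtract (1)·f_2 from xy + x - y^3 + y^2 + y - 1 → -y^3 - y^2
  leading term y^3: no divisor's leading term divides it; move -y^3 to the remainder.
  leading term y^2: no divisor's leading term divides it; move -y^2 to the remainder.
  remainder -y^3 - y^2 ≠ 0; add g_3 = -y^3 - y^2 to the basis.

The other S-polynomials (S(f_1,g_3), S(f_2,g_3)) all reduce to 0 modulo the current basis, so we have a Gröbner basis.
Inter-reduce: drop elements whose leading term is divisible by another's, tail-reduce, and make monic.
Reduced Gröbner basis: {x^2 - x + y^2 - y, xy + x - y^2 + y - 1, y^3 + y^2}.

Buchberger on the second generating set:
h_1 = x^2 - xy + x - y^2 - y - 1, LT = x^2.
h_2 = x^2 - x + y^2 - y, LT = x^2.

S(h_1,h_2): lcm = x^2. S = -xy - x + y^2 - 1.
  leading term xy: no divisor's leading term divides it; move -xy to the remainder.
  leading term x: no divisor's leading term divides it; move -x to the remainder.
  leading term y^2: no divisor's leading term divides it; move y^2 to the remainder.
  leading term 1: no divisor's leading term divides it; move -1 to the remainder.
  remainder -xy - x + y^2 - 1 ≠ 0; add k_3 = -xy - x + y^2 - 1 to the basis.

S(h_1,k_3): lcm = x^2y. S = -x^2 + xy - x - y^3 - y^2 - y.
  leading term x^2: subtract (-1)·h_1 from -x^2 + xy - x - y^3 - y^2 - y → -y^3 + y^2 + y - 1
  leading term y^3: no divisor's leading term divides it; move -y^3 to the remainder.
  leading term y^2: no divisor's leading term divides it; move y^2 to the remainder.
  leading term y: no divisor's leading term divides it; move y to the remainder.
  leading term 1: no divisor's leading term divides it; move -1 to the remainder.
  remainder -y^3 + y^2 + y - 1 ≠ 0; add k_4 = -y^3 + y^2 + y - 1 to the basis.

The other S-polynomials (S(h_2,k_3), S(h_1,k_4), S(h_2,k_4), S(k_3,k_4)) all reduce to 0 modulo the current basis, so we have a Gröbner basis.
Inter-reduce: drop elements whose leading term is divisible by another's, tail-reduce, and make monic.
Reduced Gröbner basis: {x^2 - x + y^2 - y, xy + x - y^2 + 1, y^3 - y^2 - y + 1}.

These differ, so the ideals are not equal.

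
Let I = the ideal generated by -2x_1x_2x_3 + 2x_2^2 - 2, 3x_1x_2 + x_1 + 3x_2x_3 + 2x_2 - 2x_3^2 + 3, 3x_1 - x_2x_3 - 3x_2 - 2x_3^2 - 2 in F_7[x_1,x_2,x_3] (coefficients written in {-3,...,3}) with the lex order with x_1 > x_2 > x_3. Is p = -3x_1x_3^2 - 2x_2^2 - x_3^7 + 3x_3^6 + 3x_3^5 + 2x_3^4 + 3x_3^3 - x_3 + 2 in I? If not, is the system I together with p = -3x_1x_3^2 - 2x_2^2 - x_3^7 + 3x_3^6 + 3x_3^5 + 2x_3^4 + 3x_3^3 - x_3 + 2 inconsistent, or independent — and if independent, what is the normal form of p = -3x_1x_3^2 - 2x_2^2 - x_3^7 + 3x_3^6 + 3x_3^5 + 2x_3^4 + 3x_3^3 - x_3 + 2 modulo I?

-3x_1x_3^2 - 2x_2^2 - x_3^7 + 3x_3^6 + 3x_3^5 + 2x_3^4 + 3x_3^3 - x_3 + 2 lies in I (it reduces to 0).

First compute the reduced Gröbner basis of I by Buchberger's algorithm.
f_1 = -2x_1x_2x_3 + 2x_2^2 - 2, LT = x_1x_2x_3.
f_2 = 3x_1x_2 + x_1 + 3x_2x_3 + 2x_2 - 2x_3^2 + 3, LT = x_1x_2.
f_3 = 3x_1 - x_2x_3 - 3x_2 - 2x_3^2 - 2, LT = x_1.

S(f_1,f_2): lcm = x_1x_2x_3. S = 2x_1x_3 - x_2^2 - x_2x_3^2 - 3x_2x_3 + 3x_3^3 - x_3 + 1.
  reduce S modulo (f_1, f_2, f_3):
  remainder -x_2^2 + 2x_2x_3^2 - x_2x_3 + 2x_3^3 - 2x_3 + 1 ≠ 0; add h_4 = -x_2^2 + 2x_2x_3^2 - x_2x_3 + 2x_3^3 - 2x_3 + 1 to the basis.

S(f_1,f_3): lcm = x_1x_2x_3. S = -2x_2^2x_3^2 + x_2^2x_3 - x_2^2 + 3x_2x_3^3 + 3x_2x_3 + 1.
  reduce S modulo (f_1, f_2, f_3, h_4):
  remainder 3x_2x_3^4 - 3x_2x_3^2 - 3x_2x_3 + 3x_3^5 + 2x_3^4 + 2x_3^3 + 3x_3^2 + 3x_3 ≠ 0; add h_5 = 3x_2x_3^4 - 3x_2x_3^2 - 3x_2x_3 + 3x_3^5 + 2x_3^4 + 2x_3^3 + 3x_3^2 + 3x_3 to the basis.

S(f_2,f_3): lcm = x_1x_2. S = -2x_1 - 2x_2^2x_3 + x_2^2 + 3x_2x_3^2 + x_2x_3 - x_2 - 3x_3^2 + 1.
  reduce S modulo (f_1, f_2, f_3, h_4, h_5):
  remainder 3x_2x_3^3 - 3x_2x_3 - 3x_2 + 3x_3^4 + 2x_3^3 + 2x_3^2 + 3x_3 + 3 ≠ 0; add h_6 = 3x_2x_3^3 - 3x_2x_3 - 3x_2 + 3x_3^4 + 2x_3^3 + 2x_3^2 + 3x_3 + 3 to the basis.

S(f_1,h_4): lcm = x_1x_2^2x_3. S = 2x_1x_2x_3^3 - x_1x_2x_3^2 + 2x_1x_3^4 - 2x_1x_3^2 + x_1x_3 - x_2^3 + x_2.
  reduce S modulo (f_1, f_2, f_3, h_4, h_5, h_6):
  remainder x_2x_3^2 + 3x_2x_3 - 2x_2 + 3x_3^6 + 3x_3^5 + x_3^4 - 3x_3 + 2 ≠ 0; add h_7 = x_2x_3^2 + 3x_2x_3 - 2x_2 + 3x_3^6 + 3x_3^5 + x_3^4 - 3x_3 + 2 to the basis.

S(f_2,h_4): lcm = x_1x_2^2. S = 2x_1x_2x_3^2 - x_1x_2x_3 - 2x_1x_2 + 2x_1x_3^3 - 2x_1x_3 + x_1 + x_2^2x_3 + 3x_2^2 - 3x_2x_3^2 + x_2.
  reduce S modulo (f_1, f_2, f_3, h_4, h_5, h_6, h_7):
  remainder x_2 - x_3^6 + 2x_3^5 - 2x_3^4 - x_3^3 + x_3^2 + 2x_3 - 1 ≠ 0; add h_8 = x_2 - x_3^6 + 2x_3^5 - 2x_3^4 - x_3^3 + x_3^2 + 2x_3 - 1 to the basis.

S(f_1,h_7): lcm = x_1x_2x_3^2. S = -3x_1x_2x_3 + 2x_1x_2 - 3x_1x_3^6 - 3x_1x_3^5 - x_1x_3^4 + 3x_1x_3 - 2x_1 - x_2^2x_3 + x_3.
  reduce S modulo (f_1, f_2, f_3, h_4, h_5, h_6, h_7, h_8):
  remainder -x_3^8 - x_3^7 + 3x_3^6 + x_3^4 + 3x_3^2 + 3x_3 ≠ 0; add h_9 = -x_3^8 - x_3^7 + 3x_3^6 + x_3^4 + 3x_3^2 + 3x_3 to the basis.

The other S-polynomials (S(f_3,h_4), S(f_1,h_5), S(f_2,h_5), S(f_3,h_5), S(h_4,h_5), S(f_1,h_6), S(f_2,h_6), S(f_3,h_6), S(h_4,h_6), S(h_5,h_6), S(f_2,h_7), S(f_3,h_7), S(h_4,h_7), S(h_5,h_7), S(h_6,h_7), S(f_1,h_8), S(f_2,h_8), S(f_3,h_8), S(h_4,h_8), S(h_5,h_8), S(h_6,h_8), S(h_7,h_8), S(f_1,h_9), S(f_2,h_9), S(f_3,h_9), S(h_4,h_9), S(h_5,h_9), S(h_6,h_9), S(h_7,h_9), S(h_8,h_9)) all reduce to 0 modulo the current basis, so we have a Gröbner basis.
Inter-reduce: drop elements whose leading term is divisible by another's, tail-reduce, and make monic.
Reduced Gröbner basis: {x_1 + 2x_3^7 + 2x_3^6 - x_3^5 - 3x_3^3 + x_3^2 - 3x_3 + 3, x_2 - x_3^6 + 2x_3^5 - 2x_3^4 - x_3^3 + x_3^2 + 2x_3 - 1, x_3^8 + x_3^7 - 3x_3^6 - x_3^4 - 3x_3^2 - 3x_3}.
Label its elements g_1 = x_1 + 2x_3^7 + 2x_3^6 - x_3^5 - 3x_3^3 + x_3^2 - 3x_3 + 3, g_2 = x_2 - x_3^6 + 2x_3^5 - 2x_3^4 - x_3^3 + x_3^2 + 2x_3 - 1, g_3 = x_3^8 + x_3^7 - 3x_3^6 - x_3^4 - 3x_3^2 - 3x_3.

Reduce p = -3x_1x_3^2 - 2x_2^2 - x_3^7 + 3x_3^6 + 3x_3^5 + 2x_3^4 + 3x_3^3 - x_3 + 2 modulo G:
  leading term x_1x_3^2: subtract (-3x_3^2)·g_1 from -3x_1x_3^2 - 2x_2^2 - x_3^7 + 3x_3^6 + 3x_3^5 + 2x_3^4 + 3x_3^3 - x_3 + 2 → -2x_2^2 - x_3^9 - x_3^8 + 3x_3^7 + 3x_3^6 + x_3^5 - 2x_3^4 + x_3^3 + 2x_3^2 - x_3 + 2
  leading term x_2^2: subtract (-2x_2)·g_2 from -2x_2^2 - x_3^9 - x_3^8 + 3x_3^7 + 3x_3^6 + x_3^5 - 2x_3^4 + x_3^3 + 2x_3^2 - x_3 + 2 → -2x_2x_3^6 - 3x_2x_3^5 + 3x_2x_3^4 - 2x_2x_3^3 + 2x_2x_3^2 - 3x_2x_3 - 2x_2 - x_3^9 - x_3^8 + 3x_3^7 + 3x_3^6 + x_3^5 - 2x_3^4 + x_3^3 + 2x_3^2 - x_3 + 2
  leading term x_2x_3^6: subtract (-2x_3^6)·g_2 from -2x_2x_3^6 - 3x_2x_3^5 + 3x_2x_3^4 - 2x_2x_3^3 + 2x_2x_3^2 - 3x_2x_3 - 2x_2 - x_3^9 - x_3^8 + 3x_3^7 + 3x_3^6 + x_3^5 - 2x_3^4 + x_3^3 + 2x_3^2 - x_3 + 2 → -3x_2x_3^5 + 3x_2x_3^4 - 2x_2x_3^3 + 2x_2x_3^2 - 3x_2x_3 - 2x_2 - 2x_3^12 - 3x_3^11 + 3x_3^10 - 3x_3^9 + x_3^8 + x_3^6 + x_3^5 - 2x_3^4 + x_3^3 + 2x_3^2 - x_3 + 2
  leading term x_2x_3^5: subtract (-3x_3^5)·g_2 from -3x_2x_3^5 + 3x_2x_3^4 - 2x_2x_3^3 + 2x_2x_3^2 - 3x_2x_3 - 2x_2 - 2x_3^12 - 3x_3^11 + 3x_3^10 - 3x_3^9 + x_3^8 + x_3^6 + x_3^5 - 2x_3^4 + x_3^3 + 2x_3^2 - x_3 + 2 → 3x_2x_3^4 - 2x_2x_3^3 + 2x_2x_3^2 - 3x_2x_3 - 2x_2 - 2x_3^12 + x_3^11 + 2x_3^10 - 2x_3^9 - 2x_3^8 + 3x_3^7 - 2x_3^5 - 2x_3^4 + x_3^3 + 2x_3^2 - x_3 + 2
  leading term x_2x_3^4: subtract (3x_3^4)·g_2 from 3x_2x_3^4 - 2x_2x_3^3 + 2x_2x_3^2 - 3x_2x_3 - 2x_2 - 2x_3^12 + x_3^11 + 2x_3^10 - 2x_3^9 - 2x_3^8 + 3x_3^7 - 2x_3^5 - 2x_3^4 + x_3^3 + 2x_3^2 - x_3 + 2 → -2x_2x_3^3 + 2x_2x_3^2 - 3x_2x_3 - 2x_2 - 2x_3^12 + x_3^11 - 2x_3^10 - x_3^9 - 3x_3^8 - x_3^7 - 3x_3^6 - x_3^5 + x_3^4 + x_3^3 + 2x_3^2 - x_3 + 2
  leading term x_2x_3^3: subtract (-2x_3^3)·g_2 from -2x_2x_3^3 + 2x_2x_3^2 - 3x_2x_3 - 2x_2 - 2x_3^12 + x_3^11 - 2x_3^10 - x_3^9 - 3x_3^8 - x_3^7 - 3x_3^6 - x_3^5 + x_3^4 + x_3^3 + 2x_3^2 - x_3 + 2 → 2x_2x_3^2 - 3x_2x_3 - 2x_2 - 2x_3^12 + x_3^11 - 2x_3^10 - 3x_3^9 + x_3^8 + 2x_3^7 + 2x_3^6 + x_3^5 - 2x_3^4 - x_3^3 + 2x_3^2 - x_3 + 2
  leading term x_2x_3^2: subtract (2x_3^2)·g_2 from 2x_2x_3^2 - 3x_2x_3 - 2x_2 - 2x_3^12 + x_3^11 - 2x_3^10 - 3x_3^9 + x_3^8 + 2x_3^7 + 2x_3^6 + x_3^5 - 2x_3^4 - x_3^3 + 2x_3^2 - x_3 + 2 → -3x_2x_3 - 2x_2 - 2x_3^12 + x_3^11 - 2x_3^10 - 3x_3^9 + 3x_3^8 - 2x_3^7 - x_3^6 + 3x_3^5 + 3x_3^4 + 2x_3^3 - 3x_3^2 - x_3 + 2
  leading term x_2x_3: subtract (-3x_3)·g_2 from -3x_2x_3 - 2x_2 - 2x_3^12 + x_3^11 - 2x_3^10 - 3x_3^9 + 3x_3^8 - 2x_3^7 - x_3^6 + 3x_3^5 + 3x_3^4 + 2x_3^3 - 3x_3^2 - x_3 + 2 → -2x_2 - 2x_3^12 + x_3^11 - 2x_3^10 - 3x_3^9 + 3x_3^8 + 2x_3^7 - 2x_3^6 - 3x_3^5 - 2x_3^3 + 3x_3^2 + 3x_3 + 2
  leading term x_2: subtract (-2)·g_2 from -2x_2 - 2x_3^12 + x_3^11 - 2x_3^10 - 3x_3^9 + 3x_3^8 + 2x_3^7 - 2x_3^6 - 3x_3^5 - 2x_3^3 + 3x_3^2 + 3x_3 + 2 → -2x_3^12 + x_3^11 - 2x_3^10 - 3x_3^9 + 3x_3^8 + 2x_3^7 + 3x_3^6 + x_3^5 + 3x_3^4 + 3x_3^3 - 2x_3^2
  leading term x_3^12: subtract (-2x_3^4)·g_3 from -2x_3^12 + x_3^11 - 2x_3^10 - 3x_3^9 + 3x_3^8 + 2x_3^7 + 3x_3^6 + x_3^5 + 3x_3^4 + 3x_3^3 - 2x_3^2 → 3x_3^11 - x_3^10 - 3x_3^9 + x_3^8 + 2x_3^7 - 3x_3^6 + 2x_3^5 + 3x_3^4 + 3x_3^3 - 2x_3^2
  leading term x_3^11: subtract (3x_3^3)·g_3 from 3x_3^11 - x_3^10 - 3x_3^9 + x_3^8 + 2x_3^7 - 3x_3^6 + 2x_3^5 + 3x_3^4 + 3x_3^3 - 2x_3^2 → 3x_3^10 - x_3^9 + x_3^8 - 2x_3^7 - 3x_3^6 - 3x_3^5 - 2x_3^4 + 3x_3^3 - 2x_3^2
  leading term x_3^10: subtract (3x_3^2)·g_3 from 3x_3^10 - x_3^9 + x_3^8 - 2x_3^7 - 3x_3^6 - 3x_3^5 - 2x_3^4 + 3x_3^3 - 2x_3^2 → 3x_3^9 + 3x_3^8 - 2x_3^7 - 3x_3^5 - 2x_3^3 - 2x_3^2
  leading term x_3^9: subtract (3x_3)·g_3 from 3x_3^9 + 3x_3^8 - 2x_3^7 - 3x_3^5 - 2x_3^3 - 2x_3^2 → 0
  normal form = 0.
Since the normal form is 0, p ∈ I.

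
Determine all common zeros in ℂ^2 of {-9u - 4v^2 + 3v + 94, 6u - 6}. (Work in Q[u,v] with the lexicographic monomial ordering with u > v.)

Compute a lex Gröbner basis by Buchberger's algorithm.
f_1 = -9u - 4v^2 + 3v + 94, LT = u.
f_2 = 6u - 6, LT = u.

S(f_1,f_2): lcm = u. S = 4/9v^2 - 1/3v - 85/9.
  leading term v^2: no divisor's leading term divides it; move 4/9v^2 to the remainder.
  leading term v: no divisor's leading term divides it; move -1/3v to the remainder.
  leading term 1: no divisor's leading term divides it; move -85/9 to the remainder.
  remainder 4/9v^2 - 1/3v - 85/9 ≠ 0; add h_3 = 4/9v^2 - 1/3v - 85/9 to the basis.

The other S-polynomials (S(f_1,h_3), S(f_2,h_3)) all reduce to 0 modulo the current basis, so we have a Gröbner basis.
Inter-reduce: drop elements whose leading term is divisible by another's, tail-reduce, and make monic.
Reduced Gröbner basis: {u - 1, v^2 - 3/4v - 85/4}.

The lex basis is triangular: the last element involves only v. Solving v^2 - 3/4v - 85/4 = 0 gives v ∈ {-17/4, 5}; substituting each value into the earlier elements determines the remaining variables.
  v = -17/4: the earlier basis element becomes u - 1 = 0, giving u = 1 — point (1, -17/4).
  v = 5: the earlier basis element becomes u - 1 = 0, giving u = 1 — point (1, 5).
Substituting each solution back into the original system confirms all equations vanish.

{(1, -17/4), (1, 5)}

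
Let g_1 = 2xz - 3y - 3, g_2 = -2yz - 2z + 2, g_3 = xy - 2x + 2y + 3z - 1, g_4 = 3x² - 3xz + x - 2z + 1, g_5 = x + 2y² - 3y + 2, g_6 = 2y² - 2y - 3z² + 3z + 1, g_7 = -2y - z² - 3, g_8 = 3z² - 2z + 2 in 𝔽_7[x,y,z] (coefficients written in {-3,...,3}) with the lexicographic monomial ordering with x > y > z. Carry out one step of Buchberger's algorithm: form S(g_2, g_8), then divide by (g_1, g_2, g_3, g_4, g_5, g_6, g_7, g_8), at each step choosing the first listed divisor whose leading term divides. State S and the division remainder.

lcm(LM(g_2), LM(g_8)) = yz².
S = (lcm/LT(g_2))·g_2 − (lcm/LT(g_8))·g_8 = 3yz - 3y + z² - z.
Reduce S modulo (g_1, g_2, g_3, g_4, g_5, g_6, g_7, g_8) in that order:
  leading term yz: subtract (2)·g_2 from 3yz - 3y + z² - z → -3y + z² + 3z + 3
  leading term y: subtract (-2)·g_7 from -3y + z² + 3z + 3 → -z² + 3z - 3
  leading term z²: subtract (2)·g_8 from -z² + 3z - 3 → 0
The remainder is 0, so this S-polynomial contributes no new basis element.

S(g_2, g_8) = 3yz - 3y + z² - z; remainder on division = 0.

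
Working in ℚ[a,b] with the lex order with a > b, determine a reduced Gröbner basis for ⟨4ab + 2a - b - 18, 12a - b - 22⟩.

G = {a - 1/12b - 11/6, b² + 39/2b - 43}

f_1 = 4ab + 2a - b - 18, LT = ab.
f_2 = 12a - b - 22, LT = a.

S(f_1,f_2): lcm = ab. S = ½a + 1/12b² + 19/12b - 9/2.
  reduce S modulo (f_1, f_2):
  remainder 1/12b² + 13/8b - 43/12 ≠ 0; add g_3 = 1/12b² + 13/8b - 43/12 to the basis.

The other S-polynomials (S(f_1,g_3), S(f_2,g_3)) all reduce to 0 modulo the current basis, so we have a Gröbner basis.
Inter-reduce: drop elements whose leading term is divisible by another's, tail-reduce, and make monic.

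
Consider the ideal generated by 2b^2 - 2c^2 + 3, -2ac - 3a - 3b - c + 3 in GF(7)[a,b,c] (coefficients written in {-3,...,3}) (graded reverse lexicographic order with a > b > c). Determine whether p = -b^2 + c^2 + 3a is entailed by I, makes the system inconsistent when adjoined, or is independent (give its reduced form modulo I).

-b^2 + c^2 + 3a is independent of I; its normal form modulo I is 3a - 2.

First compute the reduced Gröbner basis of I by Buchberger's algorithm.
f_1 = 2b^2 - 2c^2 + 3, LT = b^2.
f_2 = -2ac - 3a - 3b - c + 3, LT = ac.

The S-polynomials (S(f_1,f_2)) all reduce to 0 modulo the current basis, so we have a Gröbner basis.
Inter-reduce: drop elements whose leading term is divisible by another's, tail-reduce, and make monic.
Reduced Gröbner basis: {b^2 - c^2 - 2, ac - 2a - 2b - 3c + 2}.
Label its elements g_1 = b^2 - c^2 - 2, g_2 = ac - 2a - 2b - 3c + 2.

Reduce p = -b^2 + c^2 + 3a modulo G:
  leading term b^2: subtract (-1)·g_1 from -b^2 + c^2 + 3a → 3a - 2
  leading term a: no divisor's leading term divides it; move 3a to the remainder.
  leading term 1: no divisor's leading term divides it; move -2 to the remainder.
  normal form = 3a - 2.
The normal form is nonzero, so p ∉ I. Since p minus its normal form lies in I, I + (p) = I + (r) where r = 3a - 2; decide whether this ideal is the whole ring.
Run Buchberger on G together with r (pairs among the g_i already reduce to 0 since G is a Gröbner basis):
g_1 = b^2 - c^2 - 2, LT = b^2.
g_2 = ac - 2a - 2b - 3c + 2, LT = ac.
r = 3a - 2, LT = a.

S(g_2,r): lcm = ac. S = -2a - 2b + 2.
  leading term a: subtract (-3)·r from -2a - 2b + 2 → -2b + 3
  leading term b: no divisor's leading term divides it; move -2b to the remainder.
  leading term 1: no divisor's leading term divides it; move 3 to the remainder.
  remainder -2b + 3 ≠ 0; add m_4 = -2b + 3 to the basis.

S(g_1,m_4): lcm = b^2. S = -c^2 - 2b - 2.
  leading term c^2: no divisor's leading term divides it; move -c^2 to the remainder.
  leading term b: subtract (1)·m_4 from -2b - 2 → 2
  leading term 1: no divisor's leading term divides it; move 2 to the remainder.
  remainder -c^2 + 2 ≠ 0; add m_5 = -c^2 + 2 to the basis.

The other S-polynomials (S(g_1,g_2), S(g_1,r), S(g_2,m_4), S(r,m_4), S(g_1,m_5), S(g_2,m_5), S(r,m_5), S(m_4,m_5)) all reduce to 0 modulo the current basis, so we have a Gröbner basis.
Inter-reduce: drop elements whose leading term is divisible by another's, tail-reduce, and make monic.
Reduced Gröbner basis: {c^2 - 2, a - 3, b + 2}.
The reduced Gröbner basis of I + (p) is {c^2 - 2, a - 3, b + 2} ≠ {1}, a proper ideal, so the enlarged system stays consistent: p is independent of I, with normal form 3a - 2.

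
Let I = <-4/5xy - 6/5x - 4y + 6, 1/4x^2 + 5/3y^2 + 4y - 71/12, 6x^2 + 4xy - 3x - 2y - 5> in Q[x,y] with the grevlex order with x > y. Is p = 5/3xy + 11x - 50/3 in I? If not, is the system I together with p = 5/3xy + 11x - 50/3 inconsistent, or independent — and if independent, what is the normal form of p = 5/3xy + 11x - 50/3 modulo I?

First compute the reduced Gröbner basis of I by Buchberger's algorithm.
f_1 = -4/5xy - 6/5x - 4y + 6, LT = xy.
f_2 = 1/4x^2 + 5/3y^2 + 4y - 71/12, LT = x^2.
f_3 = 6x^2 + 4xy - 3x - 2y - 5, LT = x^2.

S(f_1,f_2): lcm = x^2y. S = -20/3y^3 + 3/2x^2 + 5xy - 16y^2 - 15/2x + 71/3y.
  reduce S modulo (f_1, f_2, f_3):
  remainder -20/3y^3 - 26y^2 - 15x - 76/3y + 73 ≠ 0; add h_4 = -20/3y^3 - 26y^2 - 15x - 76/3y + 73 to the basis.

S(f_1,f_3): lcm = x^2y. S = -2/3xy^2 + 3/2x^2 + 11/2xy + 1/3y^2 - 15/2x + 5/6y.
  reduce S modulo (f_1, f_2, f_3, h_4):
  remainder -19/3y^2 - 69/4x - 182/3y + 337/4 ≠ 0; add h_5 = -19/3y^2 - 69/4x - 182/3y + 337/4 to the basis.

S(f_2,f_3): lcm = x^2. S = -2/3xy + 20/3y^2 + 1/2x + 49/3y - 137/6.
  reduce S modulo (f_1, f_2, f_3, h_4, h_5):
  remainder -633/38x - 2519/57y + 6937/114 ≠ 0; add h_6 = -633/38x - 2519/57y + 6937/114 to the basis.

S(f_1,h_5): lcm = xy^2. S = -207/76x^2 - 307/38xy + 5y^2 + 1011/76x - 15/2y.
  reduce S modulo (f_1, f_2, f_3, h_4, h_5, h_6):
  remainder -546749/12027y + 546749/12027 ≠ 0; add h_7 = -546749/12027y + 546749/12027 to the basis.

The other S-polynomials (S(f_1,h_4), S(f_2,h_4), S(f_3,h_4), S(f_2,h_5), S(f_3,h_5), S(h_4,h_5), S(f_1,h_6), S(f_2,h_6), S(f_3,h_6), S(h_4,h_6), S(h_5,h_6), S(f_1,h_7), S(f_2,h_7), S(f_3,h_7), S(h_4,h_7), S(h_5,h_7), S(h_6,h_7)) all reduce to 0 modulo the current basis, so we have a Gröbner basis.
Inter-reduce: drop elements whose leading term is divisible by another's, tail-reduce, and make monic.
Reduced Gröbner basis: {x - 1, y - 1}.
Label its elements g_1 = x - 1, g_2 = y - 1.

Reduce p = 5/3xy + 11x - 50/3 modulo G:
  leading term xy: subtract (5/3y)·g_1 from 5/3xy + 11x - 50/3 → 11x + 5/3y - 50/3
  leading term x: subtract (11)·g_1 from 11x + 5/3y - 50/3 → 5/3y - 17/3
  leading term y: subtract (5/3)·g_2 from 5/3y - 17/3 → -4
  leading term 1: no divisor's leading term divides it; move -4 to the remainder.
  normal form = -4.
The normal form is nonzero, so p ∉ I. Since p minus its normal form lies in I, I + (p) = I + (r) where r = -4; decide whether this ideal is the whole ring.
Here r = -4 is a nonzero constant, hence a unit: 1 ∈ I + (p), the Gröbner basis of I + (p) is {1}, and the enlarged system has no common solution — adjoining p is inconsistent.

Adjoining 5/3xy + 11x - 50/3 makes the ideal the whole ring: the system is inconsistent.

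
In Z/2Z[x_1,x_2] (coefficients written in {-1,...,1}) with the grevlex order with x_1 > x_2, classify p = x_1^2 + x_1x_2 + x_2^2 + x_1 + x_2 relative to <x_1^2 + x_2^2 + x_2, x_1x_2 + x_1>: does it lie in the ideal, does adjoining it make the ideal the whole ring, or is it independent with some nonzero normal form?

x_1^2 + x_1x_2 + x_2^2 + x_1 + x_2 lies in I (it reduces to 0).

First compute the reduced Gröbner basis of I by Buchberger's algorithm.
f_1 = x_1^2 + x_2^2 + x_2, LT = x_1^2.
f_2 = x_1x_2 + x_1, LT = x_1x_2.

S(f_1,f_2): lcm = x_1^2x_2. S = x_2^3 + x_1^2 + x_2^2.
  leading term x_2^3: no divisor's leading term divides it; move x_2^3 to the remainder.
  leading term x_1^2: subtract (1)·f_1 from x_1^2 + x_2^2 → x_2
  leading term x_2: no divisor's leading term divides it; move x_2 to the remainder.
  remainder x_2^3 + x_2 ≠ 0; add h_3 = x_2^3 + x_2 to the basis.

The other S-polynomials (S(f_1,h_3), S(f_2,h_3)) all reduce to 0 modulo the current basis, so we have a Gröbner basis.
Inter-reduce: drop elements whose leading term is divisible by another's, tail-reduce, and make monic.
Reduced Gröbner basis: {x_2^3 + x_2, x_1^2 + x_2^2 + x_2, x_1x_2 + x_1}.
Label its elements g_1 = x_2^3 + x_2, g_2 = x_1^2 + x_2^2 + x_2, g_3 = x_1x_2 + x_1.

Reduce p = x_1^2 + x_1x_2 + x_2^2 + x_1 + x_2 modulo G:
  leading term x_1^2: subtract (1)·g_2 from x_1^2 + x_1x_2 + x_2^2 + x_1 + x_2 → x_1x_2 + x_1
  leading term x_1x_2: subtract (1)·g_3 from x_1x_2 + x_1 → 0
  normal form = 0.
Since the normal form is 0, p ∈ I.

Ideal membership is decidable via reduction modulo a Gröbner basis.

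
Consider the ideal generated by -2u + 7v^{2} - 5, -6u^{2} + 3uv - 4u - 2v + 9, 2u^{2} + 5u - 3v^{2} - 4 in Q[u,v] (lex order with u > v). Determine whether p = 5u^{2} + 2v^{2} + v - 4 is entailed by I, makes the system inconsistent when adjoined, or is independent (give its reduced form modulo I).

First compute the reduced Gröbner basis of I by Buchberger's algorithm.
f_1 = -2u + 7v^{2} - 5, LT = u.
f_2 = -6u^{2} + 3uv - 4u - 2v + 9, LT = u^{2}.
f_3 = 2u^{2} + 5u - 3v^{2} - 4, LT = u^{2}.

S(f_1,f_2): lcm = u^{2}. S = -\tfrac{7}{2}uv^{2} + \tfrac{1}{2}uv + \tfrac{11}{6}u - \tfrac{1}{3}v + \tfrac{3}{2}.
  leading term uv^{2}: subtract (\tfrac{7}{4}v^{2})·f_1 from -\tfrac{7}{2}uv^{2} + \tfrac{1}{2}uv + \tfrac{11}{6}u - \tfrac{1}{3}v + \tfrac{3}{2} → \tfrac{1}{2}uv + \tfrac{11}{6}u - \tfrac{49}{4}v^{4} + \tfrac{35}{4}v^{2} - \tfrac{1}{3}v + \tfrac{3}{2}
  leading term uv: subtract (-\tfrac{1}{4}v)·f_1 from \tfrac{1}{2}uv + \tfrac{11}{6}u - \tfrac{49}{4}v^{4} + \tfrac{35}{4}v^{2} - \tfrac{1}{3}v + \tfrac{3}{2} → \tfrac{11}{6}u - \tfrac{49}{4}v^{4} + \tfrac{7}{4}v^{3} + \tfrac{35}{4}v^{2} - \tfrac{19}{12}v + \tfrac{3}{2}
  leading term u: subtract (-\tfrac{11}{12})·f_1 from \tfrac{11}{6}u - \tfrac{49}{4}v^{4} + \tfrac{7}{4}v^{3} + \tfrac{35}{4}v^{2} - \tfrac{19}{12}v + \tfrac{3}{2} → -\tfrac{49}{4}v^{4} + \tfrac{7}{4}v^{3} + \tfrac{91}{6}v^{2} - \tfrac{19}{12}v - \tfrac{37}{12}
  leading term v^{4}: no divisor's leading term divides it; move -\tfrac{49}{4}v^{4} to the remainder.
  leading term v^{3}: no divisor's leading term divides it; move \tfrac{7}{4}v^{3} to the remainder.
  leading term v^{2}: no divisor's leading term divides it; move \tfrac{91}{6}v^{2} to the remainder.
  leading term v: no divisor's leading term divides it; move -\tfrac{19}{12}v to the remainder.
  leading term 1: no divisor's leading term divides it; move -\tfrac{37}{12} to the remainder.
  remainder -\tfrac{49}{4}v^{4} + \tfrac{7}{4}v^{3} + \tfrac{91}{6}v^{2} - \tfrac{19}{12}v - \tfrac{37}{12} ≠ 0; add h_4 = -\tfrac{49}{4}v^{4} + \tfrac{7}{4}v^{3} + \tfrac{91}{6}v^{2} - \tfrac{19}{12}v - \tfrac{37}{12} to the basis.

S(f_1,f_3): lcm = u^{2}. S = -\tfrac{7}{2}uv^{2} + \tfrac{3}{2}v^{2} + 2.
  leading term uv^{2}: subtract (\tfrac{7}{4}v^{2})·f_1 from -\tfrac{7}{2}uv^{2} + \tfrac{3}{2}v^{2} + 2 → -\tfrac{49}{4}v^{4} + \tfrac{41}{4}v^{2} + 2
  leading term v^{4}: subtract (1)·h_4 from -\tfrac{49}{4}v^{4} + \tfrac{41}{4}v^{2} + 2 → -\tfrac{7}{4}v^{3} - \tfrac{59}{12}v^{2} + \tfrac{19}{12}v + \tfrac{61}{12}
  leading term v^{3}: no divisor's leading term divides it; move -\tfrac{7}{4}v^{3} to the remainder.
  leading term v^{2}: no divisor's leading term divides it; move -\tfrac{59}{12}v^{2} to the remainder.
  leading term v: no divisor's leading term divides it; move \tfrac{19}{12}v to the remainder.
  leading term 1: no divisor's leading term divides it; move \tfrac{61}{12} to the remainder.
  remainder -\tfrac{7}{4}v^{3} - \tfrac{59}{12}v^{2} + \tfrac{19}{12}v + \tfrac{61}{12} ≠ 0; add h_5 = -\tfrac{7}{4}v^{3} - \tfrac{59}{12}v^{2} + \tfrac{19}{12}v + \tfrac{61}{12} to the basis.

S(h_4,h_5): lcm = v^{4}. S = -\tfrac{62}{21}v^{3} - \tfrac{1}{3}v^{2} + \tfrac{446}{147}v + \tfrac{37}{147}.
  leading term v^{3}: subtract (\tfrac{248}{147})·h_5 from -\tfrac{62}{21}v^{3} - \tfrac{1}{3}v^{2} + \tfrac{446}{147}v + \tfrac{37}{147} → \tfrac{3511}{441}v^{2} + \tfrac{160}{441}v - \tfrac{3671}{441}
  leading term v^{2}: no divisor's leading term divides it; move \tfrac{3511}{441}v^{2} to the remainder.
  leading term v: no divisor's leading term divides it; move \tfrac{160}{441}v to the remainder.
  leading term 1: no divisor's leading term divides it; move -\tfrac{3671}{441} to the remainder.
  remainder \tfrac{3511}{441}v^{2} + \tfrac{160}{441}v - \tfrac{3671}{441} ≠ 0; add h_6 = \tfrac{3511}{441}v^{2} + \tfrac{160}{441}v - \tfrac{3671}{441} to the basis.

S(h_4,h_6): lcm = v^{4}. S = -\tfrac{4631}{24577}v^{3} - \tfrac{14195}{73731}v^{2} + \tfrac{19}{147}v + \tfrac{37}{147}.
  leading term v^{3}: subtract (\tfrac{18524}{172039})·h_5 from -\tfrac{4631}{24577}v^{3} - \tfrac{14195}{73731}v^{2} + \tfrac{19}{147}v + \tfrac{37}{147} → \tfrac{173864}{516117}v^{2} - \tfrac{3040}{73731}v - \tfrac{152584}{516117}
  leading term v^{2}: subtract (\tfrac{521592}{12327121})·h_6 from \tfrac{173864}{516117}v^{2} - \tfrac{3040}{73731}v - \tfrac{152584}{516117} → -\tfrac{34177440}{604028929}v + \tfrac{34177440}{604028929}
  leading term v: no divisor's leading term divides it; move -\tfrac{34177440}{604028929}v to the remainder.
  leading term 1: no divisor's leading term divides it; move \tfrac{34177440}{604028929} to the remainder.
  remainder -\tfrac{34177440}{604028929}v + \tfrac{34177440}{604028929} ≠ 0; add h_7 = -\tfrac{34177440}{604028929}v + \tfrac{34177440}{604028929} to the basis.

The other S-polynomials (S(f_2,f_3), S(f_1,h_4), S(f_2,h_4), S(f_3,h_4), S(f_1,h_5), S(f_2,h_5), S(f_3,h_5), S(f_1,h_6), S(f_2,h_6), S(f_3,h_6), S(h_5,h_6), S(f_1,h_7), S(f_2,h_7), S(f_3,h_7), S(h_4,h_7), S(h_5,h_7), S(h_6,h_7)) all reduce to 0 modulo the current basis, so we have a Gröbner basis.
Inter-reduce: drop elements whose leading term is divisible by another's, tail-reduce, and make monic.
Reduced Gröbner basis: {u - 1, v - 1}.
Label its elements g_1 = u - 1, g_2 = v - 1.

Reduce p = 5u^{2} + 2v^{2} + v - 4 modulo G:
  leading term u^{2}: subtract (5u)·g_1 from 5u^{2} + 2v^{2} + v - 4 → 5u + 2v^{2} + v - 4
  leading term u: subtract (5)·g_1 from 5u + 2v^{2} + v - 4 → 2v^{2} + v + 1
  leading term v^{2}: subtract (2v)·g_2 from 2v^{2} + v + 1 → 3v + 1
  leading term v: subtract (3)·g_2 from 3v + 1 → 4
  leading term 1: no divisor's leading term divides it; move 4 to the remainder.
  normal form = 4.
The normal form is nonzero, so p ∉ I. Since p minus its normal form lies in I, I + (p) = I + (r) where r = 4; decide whether this ideal is the whole ring.
Here r = 4 is a nonzero constant, hence a unit: 1 ∈ I + (p), the Gröbner basis of I + (p) is {1}, and the enlarged system has no common solution — adjoining p is inconsistent.

Ideal membership is decidable via reduction modulo a Gröbner basis.

Adjoining 5u^{2} + 2v^{2} + v - 4 makes the ideal the whole ring: the system is inconsistent.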